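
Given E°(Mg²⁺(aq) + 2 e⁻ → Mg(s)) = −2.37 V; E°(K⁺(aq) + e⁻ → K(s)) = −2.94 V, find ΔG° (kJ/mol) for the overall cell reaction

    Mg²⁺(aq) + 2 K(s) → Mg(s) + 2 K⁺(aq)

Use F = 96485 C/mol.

−110 kJ/mol

In the reaction as written Mg²⁺(aq) is reduced, so the Mg²⁺/Mg couple is the cathode and K⁺/K is the anode.
E°cell = −2.37 − (−2.94) = +0.57 V; balancing electrons gives n = 2.
ΔG° = −nFE°cell = −(2)(96485)(+0.57) J/mol = −110 kJ/mol.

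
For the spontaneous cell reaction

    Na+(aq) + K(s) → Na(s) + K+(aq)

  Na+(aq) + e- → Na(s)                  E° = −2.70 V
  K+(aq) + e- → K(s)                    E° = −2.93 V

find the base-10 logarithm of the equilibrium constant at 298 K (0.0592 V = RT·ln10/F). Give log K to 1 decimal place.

log K = 3.9

The Na⁺/Na couple is reduced (cathode); E°cell = −2.70 − (−2.93) = +0.23 V with n = 1.
At equilibrium E = 0, so log K = nE°cell / 0.0592 = (1)(+0.23) / 0.0592 = 3.9.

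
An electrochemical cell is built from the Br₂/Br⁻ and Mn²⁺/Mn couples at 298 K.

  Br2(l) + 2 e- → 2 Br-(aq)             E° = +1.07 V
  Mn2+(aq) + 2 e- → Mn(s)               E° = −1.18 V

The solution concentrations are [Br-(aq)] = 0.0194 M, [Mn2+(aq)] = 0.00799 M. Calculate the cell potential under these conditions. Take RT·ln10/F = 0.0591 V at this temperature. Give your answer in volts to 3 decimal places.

Br₂/Br⁻ is reduced (cathode, E° = +1.07 V) and Mn²⁺/Mn is oxidized (anode).
The standard potential is +1.07 − (−1.18) = +2.25 V and the balanced reaction transfers n = 2 electrons.
Balancing gives Br2(l) + Mn(s) → 2 Br-(aq) + Mn2+(aq); hence Q = [Br-(aq)]^2·[Mn2+(aq)] = 3.01×10^−6 (log Q = −5.522).
E = E° − (0.0591/n)·log Q = +2.25 − (0.0591/2)(−5.522) = +2.413 V.

+2.413 V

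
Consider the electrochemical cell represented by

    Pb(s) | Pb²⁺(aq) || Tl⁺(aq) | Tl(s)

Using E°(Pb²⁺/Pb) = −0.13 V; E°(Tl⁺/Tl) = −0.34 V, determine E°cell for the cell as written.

By convention the left-hand electrode in cell notation is the anode (oxidation) and the right-hand electrode is the cathode (reduction).
E°cell = E°(right) − E°(left) = −0.34 − (−0.13) = −0.21 V.
The negative sign shows that, as written, the cell would require an external voltage to drive the reaction.

−0.21 V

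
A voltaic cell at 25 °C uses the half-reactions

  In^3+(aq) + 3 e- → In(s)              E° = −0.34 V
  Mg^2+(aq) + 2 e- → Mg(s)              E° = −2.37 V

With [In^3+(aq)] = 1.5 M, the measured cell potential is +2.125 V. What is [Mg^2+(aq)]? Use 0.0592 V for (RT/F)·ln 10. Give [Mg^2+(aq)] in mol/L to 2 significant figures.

0.00081 M

In³⁺/In is the cathode (higher E°); E°cell = −0.34 − (−2.37) = +2.03 V with n = 6.
Rearranging E = E° − (0.0592/n)·log Q gives log Q = 6(+2.03 − (+2.125))/0.0592 = −9.628.
For 2 In^3+(aq) + 3 Mg(s) → 2 In(s) + 3 Mg^2+(aq), the reaction quotient is Q = [Mg^2+(aq)]^3 / [In^3+(aq)]^2.
Isolating [Mg^2+(aq)] in Q = 10^{−9.628} yields log [Mg^2+(aq)] = −3.092, i.e. 0.00081 M.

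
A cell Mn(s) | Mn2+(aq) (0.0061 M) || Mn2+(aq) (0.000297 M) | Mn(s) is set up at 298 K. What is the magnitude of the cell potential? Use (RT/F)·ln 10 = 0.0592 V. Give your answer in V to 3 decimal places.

0.039 V

For a concentration cell E°cell = 0, since both electrodes use the same couple.
The compartment with the higher Mn2+(aq) concentration (0.0061 M) acts as the cathode; ions are reduced there and produced at the dilute (0.000297 M) anode.
With n = 2, Ecell = −(0.0592/2)·log([dilute]/[conc]) = −(0.0592/2)·log(0.000297/0.0061) = +0.039 V.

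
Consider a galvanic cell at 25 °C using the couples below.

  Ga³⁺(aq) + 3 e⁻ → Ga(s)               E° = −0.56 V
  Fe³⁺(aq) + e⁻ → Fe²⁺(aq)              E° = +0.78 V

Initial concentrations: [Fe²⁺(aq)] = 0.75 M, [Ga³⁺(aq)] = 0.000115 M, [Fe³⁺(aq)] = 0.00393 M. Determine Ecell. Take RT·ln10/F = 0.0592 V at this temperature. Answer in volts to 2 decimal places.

Since E°(Fe³⁺/Fe²⁺) > E°(Ga³⁺/Ga), Fe³⁺/Fe²⁺ serves as the cathode.
E°cell = E°cat − E°an = +0.78 − (−0.56) = +1.34 V; n = 3.
The balanced reaction is 3 Fe³⁺(aq) + Ga(s) → 3 Fe²⁺(aq) + Ga³⁺(aq), so Q = ([Fe²⁺(aq)]^3·[Ga³⁺(aq)]) / [Fe³⁺(aq)]^3 = 799 and log Q = 2.903.
By the Nernst equation, E = +1.34 − (0.0592/3)·(2.903) = +1.28 V.

+1.28 V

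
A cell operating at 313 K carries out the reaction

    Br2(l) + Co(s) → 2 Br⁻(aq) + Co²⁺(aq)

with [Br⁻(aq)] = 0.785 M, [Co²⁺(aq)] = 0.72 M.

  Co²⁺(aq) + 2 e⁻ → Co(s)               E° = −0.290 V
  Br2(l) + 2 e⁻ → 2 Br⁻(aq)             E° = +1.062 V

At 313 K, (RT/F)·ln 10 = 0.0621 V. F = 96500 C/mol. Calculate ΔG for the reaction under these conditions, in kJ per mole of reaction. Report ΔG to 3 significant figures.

−263 kJ/mol

The standard cell potential is +1.062 − (−0.290) = +1.352 V, with n = 2 electrons in the balanced equation.
Q = [Br⁻(aq)]^2·[Co²⁺(aq)] = 0.444, so log Q = −0.353 and E = +1.352 − (0.0621/2)(−0.353) = +1.3630 V.
Finally ΔG = −nFE = −(2)(96500 C/mol)(+1.3630 V) = −263 kJ/mol.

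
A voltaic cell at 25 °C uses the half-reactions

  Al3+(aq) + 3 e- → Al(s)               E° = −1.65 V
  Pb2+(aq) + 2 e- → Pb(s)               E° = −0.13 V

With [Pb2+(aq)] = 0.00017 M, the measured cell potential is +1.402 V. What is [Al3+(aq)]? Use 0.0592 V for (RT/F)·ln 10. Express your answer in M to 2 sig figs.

2.1 M

With Pb²⁺/Pb at the cathode and Al³⁺/Al at the anode, E°cell = −0.13 − (−1.65) = +1.52 V (n = 6).
Since E = E° − (0.0592/n)·log Q, log Q = n(E° − E)/0.0592 = 11.959.
The balanced reaction is 3 Pb2+(aq) + 2 Al(s) → 3 Pb(s) + 2 Al3+(aq), so Q = [Al3+(aq)]^2 / [Pb2+(aq)]^3.
Isolating [Al3+(aq)] in Q = 10^{11.959} yields log [Al3+(aq)] = 0.325, i.e. 2.1 M.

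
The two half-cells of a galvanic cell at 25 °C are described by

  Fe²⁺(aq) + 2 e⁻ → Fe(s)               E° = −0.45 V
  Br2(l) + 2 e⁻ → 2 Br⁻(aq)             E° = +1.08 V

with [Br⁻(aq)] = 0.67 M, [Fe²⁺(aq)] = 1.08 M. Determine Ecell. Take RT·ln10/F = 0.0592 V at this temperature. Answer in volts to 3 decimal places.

+1.539 V

Since E°(Br₂/Br⁻) > E°(Fe²⁺/Fe), Br₂/Br⁻ serves as the cathode.
E°cell = +1.08 − (−0.45) = +1.53 V, with n = 2 electrons transferred.
The balanced reaction is Br2(l) + Fe(s) → 2 Br⁻(aq) + Fe²⁺(aq), so Q = [Br⁻(aq)]^2·[Fe²⁺(aq)] = 0.485 and log Q = −0.314.
Applying E = E° − (RT ln10/nF)·log Q gives +1.53 − (0.0592/2)(−0.314) = +1.539 V.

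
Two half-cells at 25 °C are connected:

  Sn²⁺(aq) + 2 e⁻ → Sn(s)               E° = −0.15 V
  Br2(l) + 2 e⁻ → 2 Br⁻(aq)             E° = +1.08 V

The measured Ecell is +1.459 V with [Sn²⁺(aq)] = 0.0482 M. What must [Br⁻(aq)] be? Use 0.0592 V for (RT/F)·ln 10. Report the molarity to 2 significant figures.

0.00062 M

Br₂/Br⁻ is the cathode (higher E°); E°cell = +1.08 − (−0.15) = +1.23 V with n = 2.
From the Nernst equation, log Q = n(E° − E)/0.0592 = 2·(+1.23 − (+1.459))/0.0592 = −7.736.
Balancing electrons gives Br2(l) + Sn(s) → 2 Br⁻(aq) + Sn²⁺(aq); thus Q = [Br⁻(aq)]^2·[Sn²⁺(aq)].
Isolating [Br⁻(aq)] in Q = 10^{−7.736} yields log [Br⁻(aq)] = −3.210, i.e. 0.00062 M.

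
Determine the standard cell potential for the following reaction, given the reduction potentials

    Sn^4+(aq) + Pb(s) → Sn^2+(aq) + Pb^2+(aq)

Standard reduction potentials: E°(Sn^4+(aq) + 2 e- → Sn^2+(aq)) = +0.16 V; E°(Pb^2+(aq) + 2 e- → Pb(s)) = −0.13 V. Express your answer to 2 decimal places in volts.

+0.29 V

In the reaction as written, Sn^4+(aq) is reduced (cathode) and Pb^2+(aq) is produced by oxidation at the anode.
E°cell = E°(cathode) − E°(anode) = +0.16 − (−0.13) = +0.29 V.
The positive value indicates the reaction is spontaneous as written.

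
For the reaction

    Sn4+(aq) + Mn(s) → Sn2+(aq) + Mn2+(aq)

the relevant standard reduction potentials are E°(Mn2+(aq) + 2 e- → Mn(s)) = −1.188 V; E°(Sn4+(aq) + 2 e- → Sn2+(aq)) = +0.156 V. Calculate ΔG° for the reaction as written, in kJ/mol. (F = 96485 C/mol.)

−259 kJ/mol

In the reaction as written Sn4+(aq) is reduced, so the Sn⁴⁺/Sn²⁺ couple is the cathode and Mn²⁺/Mn is the anode.
E°cell = +0.156 − (−1.188) = +1.344 V; balancing electrons gives n = 2.
ΔG° = −nFE°cell = −(2)(96485)(+1.344) J/mol = −259 kJ/mol.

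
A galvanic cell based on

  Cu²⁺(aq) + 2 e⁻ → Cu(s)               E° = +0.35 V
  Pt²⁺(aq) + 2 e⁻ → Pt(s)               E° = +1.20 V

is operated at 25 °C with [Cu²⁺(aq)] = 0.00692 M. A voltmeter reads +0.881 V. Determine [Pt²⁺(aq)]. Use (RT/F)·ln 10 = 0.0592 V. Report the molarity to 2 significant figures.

0.077 M

With Pt²⁺/Pt at the cathode and Cu²⁺/Cu at the anode, E°cell = +1.20 − (+0.35) = +0.85 V (n = 2).
Since E = E° − (0.0592/n)·log Q, log Q = n(E° − E)/0.0592 = −1.047.
For Pt²⁺(aq) + Cu(s) → Pt(s) + Cu²⁺(aq), the reaction quotient is Q = [Cu²⁺(aq)] / [Pt²⁺(aq)].
Solving for the unknown gives log [Pt²⁺(aq)] = −1.113, so [Pt²⁺(aq)] ≈ 0.077 M.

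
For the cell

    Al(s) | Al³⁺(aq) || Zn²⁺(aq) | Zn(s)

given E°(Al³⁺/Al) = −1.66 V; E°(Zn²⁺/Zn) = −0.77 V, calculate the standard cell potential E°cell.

+0.89 V

By convention the left-hand electrode in cell notation is the anode (oxidation) and the right-hand electrode is the cathode (reduction).
E°cell = E°(right) − E°(left) = −0.77 − (−1.66) = +0.89 V.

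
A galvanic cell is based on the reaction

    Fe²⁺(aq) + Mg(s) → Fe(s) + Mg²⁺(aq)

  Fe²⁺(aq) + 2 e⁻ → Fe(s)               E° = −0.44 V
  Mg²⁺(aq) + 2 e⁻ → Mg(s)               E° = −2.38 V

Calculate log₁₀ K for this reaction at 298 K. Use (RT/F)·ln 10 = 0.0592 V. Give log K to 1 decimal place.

log K = 65.5

The Fe²⁺/Fe couple is reduced (cathode); E°cell = −0.44 − (−2.38) = +1.94 V with n = 2.
At equilibrium E = 0, so log K = nE°cell / 0.0592 = (2)(+1.94) / 0.0592 = 65.5.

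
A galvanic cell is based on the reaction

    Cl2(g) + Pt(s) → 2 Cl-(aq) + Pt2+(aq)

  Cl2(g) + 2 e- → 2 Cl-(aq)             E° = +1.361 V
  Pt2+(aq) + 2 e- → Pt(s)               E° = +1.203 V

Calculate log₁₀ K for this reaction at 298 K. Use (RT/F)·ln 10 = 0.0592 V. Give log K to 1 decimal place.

The Cl₂/Cl⁻ couple is reduced (cathode); E°cell = +1.361 − (+1.203) = +0.158 V with n = 2.
At equilibrium E = 0, so log K = nE°cell / 0.0592 = (2)(+0.158) / 0.0592 = 5.3.

log K = 5.3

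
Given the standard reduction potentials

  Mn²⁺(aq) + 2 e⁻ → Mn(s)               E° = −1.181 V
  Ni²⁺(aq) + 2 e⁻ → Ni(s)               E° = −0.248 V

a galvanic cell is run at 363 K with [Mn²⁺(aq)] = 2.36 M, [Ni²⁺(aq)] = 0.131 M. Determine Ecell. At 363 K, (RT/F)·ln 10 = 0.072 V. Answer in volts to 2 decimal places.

+0.89 V

The Ni²⁺/Ni couple has the more positive E°, so it is the cathode; Mn²⁺/Mn is the anode.
E°cell = −0.248 − (−1.181) = +0.933 V, with n = 2 electrons transferred.
Balancing gives Ni²⁺(aq) + Mn(s) → Ni(s) + Mn²⁺(aq); hence Q = [Mn²⁺(aq)] / [Ni²⁺(aq)] = 18 (log Q = 1.256).
By the Nernst equation, E = +0.933 − (0.072/2)·(1.256) = +0.89 V.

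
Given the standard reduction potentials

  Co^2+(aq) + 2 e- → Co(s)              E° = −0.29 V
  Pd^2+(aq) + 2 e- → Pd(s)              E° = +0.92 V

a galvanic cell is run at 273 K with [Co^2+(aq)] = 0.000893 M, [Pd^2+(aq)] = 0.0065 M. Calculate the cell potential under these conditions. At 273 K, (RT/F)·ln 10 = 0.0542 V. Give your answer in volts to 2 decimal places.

+1.23 V

Since E°(Pd²⁺/Pd) > E°(Co²⁺/Co), Pd²⁺/Pd serves as the cathode.
The standard potential is +0.92 − (−0.29) = +1.21 V and the balanced reaction transfers n = 2 electrons.
The balanced reaction is Pd^2+(aq) + Co(s) → Pd(s) + Co^2+(aq), so Q = [Co^2+(aq)] / [Pd^2+(aq)] = 0.137 and log Q = −0.862.
By the Nernst equation, E = +1.21 − (0.0542/2)·(−0.862) = +1.23 V.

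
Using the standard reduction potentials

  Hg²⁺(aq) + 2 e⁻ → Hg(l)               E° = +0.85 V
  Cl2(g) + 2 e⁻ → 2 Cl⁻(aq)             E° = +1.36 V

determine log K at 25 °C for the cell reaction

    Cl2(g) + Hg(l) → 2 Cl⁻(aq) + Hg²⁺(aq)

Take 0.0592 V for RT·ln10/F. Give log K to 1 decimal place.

The Cl₂/Cl⁻ couple is reduced (cathode); E°cell = +1.36 − (+0.85) = +0.51 V with n = 2.
At equilibrium E = 0, so log K = nE°cell / 0.0592 = (2)(+0.51) / 0.0592 = 17.2.

log K = 17.2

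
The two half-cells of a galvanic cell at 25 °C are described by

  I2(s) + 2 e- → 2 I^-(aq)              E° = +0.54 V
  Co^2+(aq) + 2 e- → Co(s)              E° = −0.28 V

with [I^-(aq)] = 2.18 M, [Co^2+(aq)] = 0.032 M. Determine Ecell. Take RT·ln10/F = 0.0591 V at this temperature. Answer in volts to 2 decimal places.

The I₂/I⁻ couple has the more positive E°, so it is the cathode; Co²⁺/Co is the anode.
E°cell = E°cat − E°an = +0.54 − (−0.28) = +0.82 V; n = 2.
Balancing gives I2(s) + Co(s) → 2 I^-(aq) + Co^2+(aq); hence Q = [I^-(aq)]^2·[Co^2+(aq)] = 0.152 (log Q = −0.818).
Applying E = E° − (RT ln10/nF)·log Q gives +0.82 − (0.0591/2)(−0.818) = +0.84 V.

+0.84 V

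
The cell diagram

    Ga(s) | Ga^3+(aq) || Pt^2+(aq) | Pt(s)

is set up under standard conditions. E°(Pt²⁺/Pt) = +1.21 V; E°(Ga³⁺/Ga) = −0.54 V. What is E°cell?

+1.75 V

By convention the left-hand electrode in cell notation is the anode (oxidation) and the right-hand electrode is the cathode (reduction).
E°cell = E°(right) − E°(left) = +1.21 − (−0.54) = +1.75 V.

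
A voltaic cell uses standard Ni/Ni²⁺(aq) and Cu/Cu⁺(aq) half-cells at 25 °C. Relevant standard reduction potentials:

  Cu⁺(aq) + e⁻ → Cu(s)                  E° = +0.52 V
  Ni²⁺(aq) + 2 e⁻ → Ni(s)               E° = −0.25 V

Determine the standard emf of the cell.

Of the two couples in this cell, the one with the more positive reduction potential is reduced at the cathode: here that is Cu⁺/Cu (+0.52 V); Ni²⁺/Ni (−0.25 V) is the anode.
E°cell = E°(cathode) − E°(anode) = +0.52 − (−0.25) = +0.77 V.

+0.77 V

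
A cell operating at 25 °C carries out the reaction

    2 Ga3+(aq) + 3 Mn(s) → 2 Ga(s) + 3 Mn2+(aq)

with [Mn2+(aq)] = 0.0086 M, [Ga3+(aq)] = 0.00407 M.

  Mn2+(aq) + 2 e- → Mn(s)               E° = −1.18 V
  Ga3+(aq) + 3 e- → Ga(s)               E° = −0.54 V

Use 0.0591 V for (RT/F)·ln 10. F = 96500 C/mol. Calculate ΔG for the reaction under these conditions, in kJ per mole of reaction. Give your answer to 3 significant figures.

−379 kJ/mol

E°cell = −0.54 − (−1.18) = +0.64 V; the balanced reaction transfers n = 6 electrons.
Here Q = [Mn2+(aq)]^3 / [Ga3+(aq)]^2 = 0.0384 (log Q = −1.416), giving E = +0.64 − (0.0591/6)·(−1.416) = +0.6539 V.
Then ΔG = −nFE = −6 × 96500 × +0.6539 J/mol = −379 kJ/mol.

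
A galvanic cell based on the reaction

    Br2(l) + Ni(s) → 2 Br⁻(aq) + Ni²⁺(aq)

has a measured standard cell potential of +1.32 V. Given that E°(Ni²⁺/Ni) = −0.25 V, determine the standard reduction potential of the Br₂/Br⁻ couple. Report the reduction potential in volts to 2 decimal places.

In the reaction as written the Br₂/Br⁻ couple is reduced (cathode) and Ni²⁺/Ni is oxidized (anode), so E°cell = E°(Br₂/Br⁻) − E°(Ni²⁺/Ni).
E°(Br₂/Br⁻) = E°cell + E°(anode) = +1.32 + (−0.25) = +1.07 V.

+1.07 V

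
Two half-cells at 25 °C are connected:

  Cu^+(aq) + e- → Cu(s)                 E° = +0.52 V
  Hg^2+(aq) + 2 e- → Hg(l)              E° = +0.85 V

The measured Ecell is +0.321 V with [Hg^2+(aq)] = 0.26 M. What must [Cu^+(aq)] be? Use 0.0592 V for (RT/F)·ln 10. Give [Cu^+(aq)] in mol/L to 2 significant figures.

The Hg²⁺/Hg couple has the larger reduction potential, so it is the cathode: E°cell = +0.85 − (+0.52) = +0.33 V and n = 2.
From the Nernst equation, log Q = n(E° − E)/0.0592 = 2·(+0.33 − (+0.321))/0.0592 = 0.304.
The balanced reaction is Hg^2+(aq) + 2 Cu(s) → Hg(l) + 2 Cu^+(aq), so Q = [Cu^+(aq)]^2 / [Hg^2+(aq)].
Substituting the known concentrations and solving, log [Cu^+(aq)] = −0.141 and [Cu^+(aq)] = 0.72 M.

0.72 M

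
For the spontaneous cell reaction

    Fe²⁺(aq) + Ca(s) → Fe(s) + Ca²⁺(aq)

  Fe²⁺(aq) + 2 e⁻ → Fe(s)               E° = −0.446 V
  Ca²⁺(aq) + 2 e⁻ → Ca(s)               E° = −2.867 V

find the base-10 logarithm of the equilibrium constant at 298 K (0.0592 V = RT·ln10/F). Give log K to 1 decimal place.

The Fe²⁺/Fe couple is reduced (cathode); E°cell = −0.446 − (−2.867) = +2.421 V with n = 2.
At equilibrium E = 0, so log K = nE°cell / 0.0592 = (2)(+2.421) / 0.0592 = 81.8.

log K = 81.8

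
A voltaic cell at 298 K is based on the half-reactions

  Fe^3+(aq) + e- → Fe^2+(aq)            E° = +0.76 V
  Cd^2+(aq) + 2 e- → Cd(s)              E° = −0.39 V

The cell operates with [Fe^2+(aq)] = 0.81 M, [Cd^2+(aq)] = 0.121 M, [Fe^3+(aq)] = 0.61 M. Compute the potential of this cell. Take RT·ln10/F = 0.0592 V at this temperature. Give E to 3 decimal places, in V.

+1.170 V

Fe³⁺/Fe²⁺ is reduced (cathode, E° = +0.76 V) and Cd²⁺/Cd is oxidized (anode).
E°cell = +0.76 − (−0.39) = +1.15 V, with n = 2 electrons transferred.
The balanced reaction is 2 Fe^3+(aq) + Cd(s) → 2 Fe^2+(aq) + Cd^2+(aq), so Q = ([Fe^2+(aq)]^2·[Cd^2+(aq)]) / [Fe^3+(aq)]^2 = 0.213 and log Q = −0.671.
Applying E = E° − (RT ln10/nF)·log Q gives +1.15 − (0.0592/2)(−0.671) = +1.170 V.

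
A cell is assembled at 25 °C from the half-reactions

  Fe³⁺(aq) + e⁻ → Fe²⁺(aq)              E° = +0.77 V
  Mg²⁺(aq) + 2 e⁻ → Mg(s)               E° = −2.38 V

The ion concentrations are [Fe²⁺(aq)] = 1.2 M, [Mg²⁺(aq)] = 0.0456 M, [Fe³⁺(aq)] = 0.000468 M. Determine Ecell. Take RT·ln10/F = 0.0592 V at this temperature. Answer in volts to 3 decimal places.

+2.988 V

The Fe³⁺/Fe²⁺ couple has the more positive E°, so it is the cathode; Mg²⁺/Mg is the anode.
E°cell = +0.77 − (−2.38) = +3.15 V, with n = 2 electrons transferred.
Balancing gives 2 Fe³⁺(aq) + Mg(s) → 2 Fe²⁺(aq) + Mg²⁺(aq); hence Q = ([Fe²⁺(aq)]^2·[Mg²⁺(aq)]) / [Fe³⁺(aq)]^2 = 3×10^5 (log Q = 5.477).
E = E° − (0.0592/n)·log Q = +3.15 − (0.0592/2)(5.477) = +2.988 V.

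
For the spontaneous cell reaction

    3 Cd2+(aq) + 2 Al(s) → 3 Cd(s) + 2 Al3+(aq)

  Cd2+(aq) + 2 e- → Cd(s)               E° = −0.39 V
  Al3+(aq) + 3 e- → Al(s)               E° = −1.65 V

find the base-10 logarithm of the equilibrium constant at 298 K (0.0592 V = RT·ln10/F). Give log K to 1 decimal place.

log K = 127.7

The Cd²⁺/Cd couple is reduced (cathode); E°cell = −0.39 − (−1.65) = +1.26 V with n = 6.
At equilibrium E = 0, so log K = nE°cell / 0.0592 = (6)(+1.26) / 0.0592 = 127.7.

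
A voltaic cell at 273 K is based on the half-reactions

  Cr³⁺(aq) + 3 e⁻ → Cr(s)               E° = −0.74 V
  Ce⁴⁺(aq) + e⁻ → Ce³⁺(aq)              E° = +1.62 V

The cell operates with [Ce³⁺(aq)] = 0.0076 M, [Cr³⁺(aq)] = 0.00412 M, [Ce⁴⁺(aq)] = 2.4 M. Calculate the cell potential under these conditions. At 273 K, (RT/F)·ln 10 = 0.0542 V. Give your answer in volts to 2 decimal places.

The Ce⁴⁺/Ce³⁺ couple has the more positive E°, so it is the cathode; Cr³⁺/Cr is the anode.
The standard potential is +1.62 − (−0.74) = +2.36 V and the balanced reaction transfers n = 3 electrons.
For the overall reaction 3 Ce⁴⁺(aq) + Cr(s) → 3 Ce³⁺(aq) + Cr³⁺(aq), Q = ([Ce³⁺(aq)]^3·[Cr³⁺(aq)]) / [Ce⁴⁺(aq)]^3 = 1.31×10^−10, giving log Q = −9.883.
E = E° − (0.0542/n)·log Q = +2.36 − (0.0542/3)(−9.883) = +2.54 V.

+2.54 V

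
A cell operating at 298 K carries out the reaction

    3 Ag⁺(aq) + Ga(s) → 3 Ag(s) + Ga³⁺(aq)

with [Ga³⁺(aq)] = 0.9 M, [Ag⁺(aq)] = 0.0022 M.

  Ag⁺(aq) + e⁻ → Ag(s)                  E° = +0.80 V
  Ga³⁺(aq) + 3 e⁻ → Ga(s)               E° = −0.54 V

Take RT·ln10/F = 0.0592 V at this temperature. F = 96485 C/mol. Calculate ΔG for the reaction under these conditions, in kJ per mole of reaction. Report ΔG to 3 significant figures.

−343 kJ/mol

The standard cell potential is +0.80 − (−0.54) = +1.34 V, with n = 3 electrons in the balanced equation.
Q = [Ga³⁺(aq)] / [Ag⁺(aq)]^3 = 8.45×10^7, so log Q = 7.927 and E = +1.34 − (0.0592/3)(7.927) = +1.1836 V.
Then ΔG = −nFE = −3 × 96485 × +1.1836 J/mol = −343 kJ/mol.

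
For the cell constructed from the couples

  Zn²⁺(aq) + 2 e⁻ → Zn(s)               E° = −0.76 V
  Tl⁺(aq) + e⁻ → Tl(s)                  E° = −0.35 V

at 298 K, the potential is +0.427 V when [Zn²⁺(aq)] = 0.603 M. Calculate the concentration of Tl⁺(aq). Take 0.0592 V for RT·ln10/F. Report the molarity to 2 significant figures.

1.5 M

Tl⁺/Tl is the cathode (higher E°); E°cell = −0.35 − (−0.76) = +0.41 V with n = 2.
Since E = E° − (0.0592/n)·log Q, log Q = n(E° − E)/0.0592 = −0.574.
Balancing electrons gives 2 Tl⁺(aq) + Zn(s) → 2 Tl(s) + Zn²⁺(aq); thus Q = [Zn²⁺(aq)] / [Tl⁺(aq)]^2.
Solving for the unknown gives log [Tl⁺(aq)] = 0.177, so [Tl⁺(aq)] ≈ 1.5 M.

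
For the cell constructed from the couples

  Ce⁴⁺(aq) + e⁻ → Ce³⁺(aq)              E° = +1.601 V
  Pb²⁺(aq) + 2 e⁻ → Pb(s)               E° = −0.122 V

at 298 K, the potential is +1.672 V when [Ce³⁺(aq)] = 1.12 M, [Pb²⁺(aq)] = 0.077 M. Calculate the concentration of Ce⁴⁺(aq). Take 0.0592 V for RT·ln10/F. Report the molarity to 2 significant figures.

Ce⁴⁺/Ce³⁺ is the cathode (higher E°); E°cell = +1.601 − (−0.122) = +1.723 V with n = 2.
Rearranging E = E° − (0.0592/n)·log Q gives log Q = 2(+1.723 − (+1.672))/0.0592 = 1.723.
Balancing electrons gives 2 Ce⁴⁺(aq) + Pb(s) → 2 Ce³⁺(aq) + Pb²⁺(aq); thus Q = ([Ce³⁺(aq)]^2·[Pb²⁺(aq)]) / [Ce⁴⁺(aq)]^2.
Substituting the known concentrations and solving, log [Ce⁴⁺(aq)] = −1.369 and [Ce⁴⁺(aq)] = 0.043 M.

0.043 M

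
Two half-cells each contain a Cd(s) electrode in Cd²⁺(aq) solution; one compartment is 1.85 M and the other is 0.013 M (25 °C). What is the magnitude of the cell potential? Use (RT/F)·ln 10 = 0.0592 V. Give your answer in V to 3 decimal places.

0.064 V

For a concentration cell E°cell = 0, since both electrodes use the same couple.
The compartment with the higher Cd²⁺(aq) concentration (1.85 M) acts as the cathode; ions are reduced there and produced at the dilute (0.013 M) anode.
With n = 2, Ecell = −(0.0592/2)·log([dilute]/[conc]) = −(0.0592/2)·log(0.013/1.85) = +0.064 V.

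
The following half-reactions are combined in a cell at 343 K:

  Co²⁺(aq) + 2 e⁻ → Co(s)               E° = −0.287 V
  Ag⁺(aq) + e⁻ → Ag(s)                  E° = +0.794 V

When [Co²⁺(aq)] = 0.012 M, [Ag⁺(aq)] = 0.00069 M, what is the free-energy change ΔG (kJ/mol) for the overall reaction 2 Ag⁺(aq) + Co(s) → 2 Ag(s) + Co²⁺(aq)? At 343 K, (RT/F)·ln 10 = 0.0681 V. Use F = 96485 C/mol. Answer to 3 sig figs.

−180 kJ/mol

The standard cell potential is +0.794 − (−0.287) = +1.081 V, with n = 2 electrons in the balanced equation.
Here Q = [Co²⁺(aq)] / [Ag⁺(aq)]^2 = 2.52×10^4 (log Q = 4.401), giving E = +1.081 − (0.0681/2)·(4.401) = +0.9311 V.
Finally ΔG = −nFE = −(2)(96485 C/mol)(+0.9311 V) = −180 kJ/mol.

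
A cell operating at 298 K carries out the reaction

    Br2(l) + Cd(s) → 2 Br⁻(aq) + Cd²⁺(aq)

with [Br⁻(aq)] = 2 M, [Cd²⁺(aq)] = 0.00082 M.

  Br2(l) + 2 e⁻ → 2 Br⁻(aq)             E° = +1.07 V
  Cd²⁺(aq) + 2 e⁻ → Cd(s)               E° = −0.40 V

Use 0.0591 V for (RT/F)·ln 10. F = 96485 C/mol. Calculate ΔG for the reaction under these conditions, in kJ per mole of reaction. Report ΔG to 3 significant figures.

−298 kJ/mol

With Br₂/Br⁻ reduced at the cathode, E°cell = +1.07 − (−0.40) = +1.47 V and n = 2.
Q = [Br⁻(aq)]^2·[Cd²⁺(aq)] = 0.00328, so log Q = −2.484 and E = +1.47 − (0.0591/2)(−2.484) = +1.5434 V.
Finally ΔG = −nFE = −(2)(96485 C/mol)(+1.5434 V) = −298 kJ/mol.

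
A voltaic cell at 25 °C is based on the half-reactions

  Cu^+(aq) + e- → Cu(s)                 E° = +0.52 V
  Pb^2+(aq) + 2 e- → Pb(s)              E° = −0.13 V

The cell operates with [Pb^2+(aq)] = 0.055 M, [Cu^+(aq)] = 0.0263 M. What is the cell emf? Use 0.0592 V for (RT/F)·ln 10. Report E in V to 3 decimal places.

The Cu⁺/Cu couple has the more positive E°, so it is the cathode; Pb²⁺/Pb is the anode.
The standard potential is +0.52 − (−0.13) = +0.65 V and the balanced reaction transfers n = 2 electrons.
For the overall reaction 2 Cu^+(aq) + Pb(s) → 2 Cu(s) + Pb^2+(aq), Q = [Pb^2+(aq)] / [Cu^+(aq)]^2 = 79.5, giving log Q = 1.900.
Applying E = E° − (RT ln10/nF)·log Q gives +0.65 − (0.0592/2)(1.900) = +0.594 V.

+0.594 V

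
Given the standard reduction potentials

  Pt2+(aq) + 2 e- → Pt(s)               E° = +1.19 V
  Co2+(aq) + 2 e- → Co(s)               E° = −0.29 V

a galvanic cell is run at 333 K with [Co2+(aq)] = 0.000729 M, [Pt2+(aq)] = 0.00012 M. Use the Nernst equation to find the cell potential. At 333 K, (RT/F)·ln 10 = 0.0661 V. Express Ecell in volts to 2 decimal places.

Pt²⁺/Pt is reduced (cathode, E° = +1.19 V) and Co²⁺/Co is oxidized (anode).
E°cell = E°cat − E°an = +1.19 − (−0.29) = +1.48 V; n = 2.
Balancing gives Pt2+(aq) + Co(s) → Pt(s) + Co2+(aq); hence Q = [Co2+(aq)] / [Pt2+(aq)] = 6.08 (log Q = 0.784).
Applying E = E° − (RT ln10/nF)·log Q gives +1.48 − (0.0661/2)(0.784) = +1.45 V.

+1.45 V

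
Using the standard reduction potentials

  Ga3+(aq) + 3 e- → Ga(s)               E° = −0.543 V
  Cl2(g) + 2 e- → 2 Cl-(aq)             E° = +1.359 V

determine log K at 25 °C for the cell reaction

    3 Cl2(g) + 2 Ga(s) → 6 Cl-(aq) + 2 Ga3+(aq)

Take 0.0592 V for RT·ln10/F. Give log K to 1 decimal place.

The Cl₂/Cl⁻ couple is reduced (cathode); E°cell = +1.359 − (−0.543) = +1.902 V with n = 6.
At equilibrium E = 0, so log K = nE°cell / 0.0592 = (6)(+1.902) / 0.0592 = 192.8.

log K = 192.8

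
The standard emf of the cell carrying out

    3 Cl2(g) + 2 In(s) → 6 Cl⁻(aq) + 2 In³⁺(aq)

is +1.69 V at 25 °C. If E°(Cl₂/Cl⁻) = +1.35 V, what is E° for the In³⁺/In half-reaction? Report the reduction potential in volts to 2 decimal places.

−0.34 V

In the reaction as written the Cl₂/Cl⁻ couple is reduced (cathode) and In³⁺/In is oxidized (anode), so E°cell = E°(Cl₂/Cl⁻) − E°(In³⁺/In).
E°(In³⁺/In) = E°(cathode) − E°cell = +1.35 − (+1.69) = −0.34 V.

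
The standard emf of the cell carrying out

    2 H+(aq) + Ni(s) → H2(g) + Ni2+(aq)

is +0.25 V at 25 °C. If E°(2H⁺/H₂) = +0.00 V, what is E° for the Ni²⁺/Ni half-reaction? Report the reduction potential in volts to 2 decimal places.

−0.25 V

In the reaction as written the 2H⁺/H₂ couple is reduced (cathode) and Ni²⁺/Ni is oxidized (anode), so E°cell = E°(2H⁺/H₂) − E°(Ni²⁺/Ni).
E°(Ni²⁺/Ni) = E°(cathode) − E°cell = +0.00 − (+0.25) = −0.25 V.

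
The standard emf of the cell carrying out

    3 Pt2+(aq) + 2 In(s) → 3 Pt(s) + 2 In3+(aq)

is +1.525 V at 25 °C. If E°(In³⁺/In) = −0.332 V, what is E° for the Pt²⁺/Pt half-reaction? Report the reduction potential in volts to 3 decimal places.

In the reaction as written the Pt²⁺/Pt couple is reduced (cathode) and In³⁺/In is oxidized (anode), so E°cell = E°(Pt²⁺/Pt) − E°(In³⁺/In).
E°(Pt²⁺/Pt) = E°cell + E°(anode) = +1.525 + (−0.332) = +1.193 V.

+1.193 V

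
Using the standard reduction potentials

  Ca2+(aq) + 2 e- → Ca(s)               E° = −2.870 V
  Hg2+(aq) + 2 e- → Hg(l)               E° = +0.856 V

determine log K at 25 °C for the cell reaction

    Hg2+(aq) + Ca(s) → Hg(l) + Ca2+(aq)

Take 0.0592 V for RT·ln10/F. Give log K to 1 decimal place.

The Hg²⁺/Hg couple is reduced (cathode); E°cell = +0.856 − (−2.870) = +3.726 V with n = 2.
At equilibrium E = 0, so log K = nE°cell / 0.0592 = (2)(+3.726) / 0.0592 = 125.9.

log K = 125.9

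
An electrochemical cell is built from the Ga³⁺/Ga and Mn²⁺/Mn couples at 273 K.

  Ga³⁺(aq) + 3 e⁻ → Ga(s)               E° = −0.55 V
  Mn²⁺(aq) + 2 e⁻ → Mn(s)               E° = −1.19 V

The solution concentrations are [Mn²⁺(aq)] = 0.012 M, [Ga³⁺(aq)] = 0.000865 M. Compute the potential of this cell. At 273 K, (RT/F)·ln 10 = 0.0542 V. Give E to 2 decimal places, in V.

Since E°(Ga³⁺/Ga) > E°(Mn²⁺/Mn), Ga³⁺/Ga serves as the cathode.
E°cell = E°cat − E°an = −0.55 − (−1.19) = +0.64 V; n = 6.
For the overall reaction 2 Ga³⁺(aq) + 3 Mn(s) → 2 Ga(s) + 3 Mn²⁺(aq), Q = [Mn²⁺(aq)]^3 / [Ga³⁺(aq)]^2 = 2.31, giving log Q = 0.364.
Applying E = E° − (RT ln10/nF)·log Q gives +0.64 − (0.0542/6)(0.364) = +0.64 V.

+0.64 V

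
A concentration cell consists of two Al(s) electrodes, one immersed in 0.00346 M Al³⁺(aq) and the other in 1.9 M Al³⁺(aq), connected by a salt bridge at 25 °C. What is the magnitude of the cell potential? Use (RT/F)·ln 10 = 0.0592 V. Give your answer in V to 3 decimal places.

0.054 V

For a concentration cell E°cell = 0, since both electrodes use the same couple.
The compartment with the higher Al³⁺(aq) concentration (1.9 M) acts as the cathode; ions are reduced there and produced at the dilute (0.00346 M) anode.
With n = 3, Ecell = −(0.0592/3)·log([dilute]/[conc]) = −(0.0592/3)·log(0.00346/1.9) = +0.054 V.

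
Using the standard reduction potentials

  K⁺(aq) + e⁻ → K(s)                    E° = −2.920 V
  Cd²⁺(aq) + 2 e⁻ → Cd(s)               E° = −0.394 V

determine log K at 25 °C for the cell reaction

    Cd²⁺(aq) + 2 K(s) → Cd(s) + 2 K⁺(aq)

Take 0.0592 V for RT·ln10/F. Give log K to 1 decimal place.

The Cd²⁺/Cd couple is reduced (cathode); E°cell = −0.394 − (−2.920) = +2.526 V with n = 2.
At equilibrium E = 0, so log K = nE°cell / 0.0592 = (2)(+2.526) / 0.0592 = 85.3.

log K = 85.3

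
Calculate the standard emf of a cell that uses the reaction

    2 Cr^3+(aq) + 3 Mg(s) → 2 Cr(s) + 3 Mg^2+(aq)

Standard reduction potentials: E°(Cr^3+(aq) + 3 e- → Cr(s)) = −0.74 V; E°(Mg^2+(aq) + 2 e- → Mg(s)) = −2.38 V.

In the reaction as written, Cr^3+(aq) is reduced (cathode) and Mg^2+(aq) is produced by oxidation at the anode.
E°cell = E°(cathode) − E°(anode) = −0.74 − (−2.38) = +1.64 V.

+1.64 V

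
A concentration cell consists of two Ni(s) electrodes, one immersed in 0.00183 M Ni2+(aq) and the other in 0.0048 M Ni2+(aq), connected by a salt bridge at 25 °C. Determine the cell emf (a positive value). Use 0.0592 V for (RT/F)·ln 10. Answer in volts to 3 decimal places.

0.012 V

For a concentration cell E°cell = 0, since both electrodes use the same couple.
The compartment with the higher Ni2+(aq) concentration (0.0048 M) acts as the cathode; ions are reduced there and produced at the dilute (0.00183 M) anode.
With n = 2, Ecell = −(0.0592/2)·log([dilute]/[conc]) = −(0.0592/2)·log(0.00183/0.0048) = +0.012 V.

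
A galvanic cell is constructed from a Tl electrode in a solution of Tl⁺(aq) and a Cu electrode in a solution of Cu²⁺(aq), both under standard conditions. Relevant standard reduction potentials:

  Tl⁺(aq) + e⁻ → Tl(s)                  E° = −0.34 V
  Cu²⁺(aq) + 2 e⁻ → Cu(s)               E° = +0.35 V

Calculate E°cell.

+0.69 V

The Cu²⁺/Cu couple has the higher E°, so Cu ion is reduced (cathode) and Tl is oxidized (anode).
E°cell = E°(cathode) − E°(anode) = +0.35 − (−0.34) = +0.69 V.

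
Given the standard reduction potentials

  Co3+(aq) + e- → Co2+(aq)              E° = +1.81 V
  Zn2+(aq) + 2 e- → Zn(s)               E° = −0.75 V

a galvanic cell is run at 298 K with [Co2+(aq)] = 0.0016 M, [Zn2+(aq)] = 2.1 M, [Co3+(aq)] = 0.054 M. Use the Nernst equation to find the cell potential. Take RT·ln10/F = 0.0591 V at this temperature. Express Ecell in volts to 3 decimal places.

+2.641 V

The Co³⁺/Co²⁺ couple has the more positive E°, so it is the cathode; Zn²⁺/Zn is the anode.
E°cell = E°cat − E°an = +1.81 − (−0.75) = +2.56 V; n = 2.
For the overall reaction 2 Co3+(aq) + Zn(s) → 2 Co2+(aq) + Zn2+(aq), Q = ([Co2+(aq)]^2·[Zn2+(aq)]) / [Co3+(aq)]^2 = 0.00184, giving log Q = −2.734.
By the Nernst equation, E = +2.56 − (0.0591/2)·(−2.734) = +2.641 V.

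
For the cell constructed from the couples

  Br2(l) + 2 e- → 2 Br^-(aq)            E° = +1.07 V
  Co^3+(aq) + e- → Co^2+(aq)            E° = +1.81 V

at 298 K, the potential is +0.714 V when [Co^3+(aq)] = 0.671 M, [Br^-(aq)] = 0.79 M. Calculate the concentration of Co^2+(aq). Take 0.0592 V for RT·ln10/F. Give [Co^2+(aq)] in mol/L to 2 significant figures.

Co³⁺/Co²⁺ is the cathode (higher E°); E°cell = +1.81 − (+1.07) = +0.74 V with n = 2.
Since E = E° − (0.0592/n)·log Q, log Q = n(E° − E)/0.0592 = 0.878.
The balanced reaction is 2 Co^3+(aq) + 2 Br^-(aq) → 2 Co^2+(aq) + Br2(l), so Q = [Co^2+(aq)]^2 / ([Co^3+(aq)]^2·[Br^-(aq)]^2).
Substituting the known concentrations and solving, log [Co^2+(aq)] = 0.163 and [Co^2+(aq)] = 1.5 M.

1.5 M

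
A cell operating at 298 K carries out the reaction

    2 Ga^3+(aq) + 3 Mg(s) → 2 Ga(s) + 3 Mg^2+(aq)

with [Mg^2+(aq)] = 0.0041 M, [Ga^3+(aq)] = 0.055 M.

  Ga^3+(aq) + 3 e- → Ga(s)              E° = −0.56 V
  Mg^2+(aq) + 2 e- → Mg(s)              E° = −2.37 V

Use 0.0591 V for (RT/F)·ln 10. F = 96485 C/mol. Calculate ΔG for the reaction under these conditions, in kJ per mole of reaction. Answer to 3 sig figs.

−1070 kJ/mol

With Ga³⁺/Ga reduced at the cathode, E°cell = −0.56 − (−2.37) = +1.81 V and n = 6.
Q = [Mg^2+(aq)]^3 / [Ga^3+(aq)]^2 = 2.28×10^−5, so log Q = −4.642 and E = +1.81 − (0.0591/6)(−4.642) = +1.8557 V.
Finally ΔG = −nFE = −(6)(96485 C/mol)(+1.8557 V) = −1070 kJ/mol.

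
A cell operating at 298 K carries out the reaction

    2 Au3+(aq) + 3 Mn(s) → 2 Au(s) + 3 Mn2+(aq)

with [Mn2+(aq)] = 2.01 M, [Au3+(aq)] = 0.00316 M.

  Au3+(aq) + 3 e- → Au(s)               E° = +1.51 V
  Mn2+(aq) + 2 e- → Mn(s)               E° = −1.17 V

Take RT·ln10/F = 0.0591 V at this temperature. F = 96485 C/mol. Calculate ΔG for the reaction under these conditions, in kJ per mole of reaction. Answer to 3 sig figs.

−1520 kJ/mol

The standard cell potential is +1.51 − (−1.17) = +2.68 V, with n = 6 electrons in the balanced equation.
Here Q = [Mn2+(aq)]^3 / [Au3+(aq)]^2 = 8.13×10^5 (log Q = 5.910), giving E = +2.68 − (0.0591/6)·(5.910) = +2.6218 V.
Finally ΔG = −nFE = −(6)(96485 C/mol)(+2.6218 V) = −1520 kJ/mol.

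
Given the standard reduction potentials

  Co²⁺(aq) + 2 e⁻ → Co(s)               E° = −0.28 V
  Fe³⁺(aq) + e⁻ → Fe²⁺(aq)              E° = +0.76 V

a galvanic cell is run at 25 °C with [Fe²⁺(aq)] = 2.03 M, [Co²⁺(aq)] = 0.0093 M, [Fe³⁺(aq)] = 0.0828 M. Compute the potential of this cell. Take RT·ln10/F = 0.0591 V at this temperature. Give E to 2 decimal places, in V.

+1.02 V

Fe³⁺/Fe²⁺ is reduced (cathode, E° = +0.76 V) and Co²⁺/Co is oxidized (anode).
E°cell = E°cat − E°an = +0.76 − (−0.28) = +1.04 V; n = 2.
For the overall reaction 2 Fe³⁺(aq) + Co(s) → 2 Fe²⁺(aq) + Co²⁺(aq), Q = ([Fe²⁺(aq)]^2·[Co²⁺(aq)]) / [Fe³⁺(aq)]^2 = 5.59, giving log Q = 0.747.
Applying E = E° − (RT ln10/nF)·log Q gives +1.04 − (0.0591/2)(0.747) = +1.02 V.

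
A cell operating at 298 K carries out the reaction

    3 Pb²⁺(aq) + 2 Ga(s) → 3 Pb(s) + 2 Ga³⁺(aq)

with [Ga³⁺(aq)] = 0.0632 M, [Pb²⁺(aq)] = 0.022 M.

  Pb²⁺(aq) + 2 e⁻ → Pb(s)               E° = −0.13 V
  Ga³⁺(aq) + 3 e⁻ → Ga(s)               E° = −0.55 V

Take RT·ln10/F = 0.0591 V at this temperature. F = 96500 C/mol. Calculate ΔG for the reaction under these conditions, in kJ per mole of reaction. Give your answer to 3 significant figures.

With Pb²⁺/Pb reduced at the cathode, E°cell = −0.13 − (−0.55) = +0.42 V and n = 6.
Q = [Ga³⁺(aq)]^2 / [Pb²⁺(aq)]^3 = 375, so log Q = 2.574 and E = +0.42 − (0.0591/6)(2.574) = +0.3946 V.
Then ΔG = −nFE = −6 × 96500 × +0.3946 J/mol = −228 kJ/mol.

−228 kJ/mol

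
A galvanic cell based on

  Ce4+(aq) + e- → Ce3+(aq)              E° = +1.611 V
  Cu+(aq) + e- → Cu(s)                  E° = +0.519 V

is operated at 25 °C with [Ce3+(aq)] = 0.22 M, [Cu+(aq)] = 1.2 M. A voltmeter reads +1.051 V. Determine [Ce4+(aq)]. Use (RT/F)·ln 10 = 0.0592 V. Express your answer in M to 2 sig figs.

The Ce⁴⁺/Ce³⁺ couple has the larger reduction potential, so it is the cathode: E°cell = +1.611 − (+0.519) = +1.092 V and n = 1.
From the Nernst equation, log Q = n(E° − E)/0.0592 = 1·(+1.092 − (+1.051))/0.0592 = 0.693.
Balancing electrons gives Ce4+(aq) + Cu(s) → Ce3+(aq) + Cu+(aq); thus Q = ([Ce3+(aq)]·[Cu+(aq)]) / [Ce4+(aq)].
Substituting the known concentrations and solving, log [Ce4+(aq)] = −1.271 and [Ce4+(aq)] = 0.054 M.

0.054 M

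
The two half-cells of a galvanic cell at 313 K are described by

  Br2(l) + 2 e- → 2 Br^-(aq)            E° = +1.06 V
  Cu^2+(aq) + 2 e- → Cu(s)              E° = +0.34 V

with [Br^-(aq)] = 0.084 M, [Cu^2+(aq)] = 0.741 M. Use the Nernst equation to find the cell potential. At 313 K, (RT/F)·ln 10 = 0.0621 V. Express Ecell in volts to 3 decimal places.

+0.791 V

Since E°(Br₂/Br⁻) > E°(Cu²⁺/Cu), Br₂/Br⁻ serves as the cathode.
E°cell = E°cat − E°an = +1.06 − (+0.34) = +0.72 V; n = 2.
The balanced reaction is Br2(l) + Cu(s) → 2 Br^-(aq) + Cu^2+(aq), so Q = [Br^-(aq)]^2·[Cu^2+(aq)] = 0.00523 and log Q = −2.282.
Applying E = E° − (RT ln10/nF)·log Q gives +0.72 − (0.0621/2)(−2.282) = +0.791 V.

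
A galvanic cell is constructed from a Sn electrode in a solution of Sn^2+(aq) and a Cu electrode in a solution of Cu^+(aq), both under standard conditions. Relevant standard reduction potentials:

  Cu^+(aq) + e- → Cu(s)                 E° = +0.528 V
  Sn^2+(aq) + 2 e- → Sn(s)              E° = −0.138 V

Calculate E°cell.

Of the two couples in this cell, the one with the more positive reduction potential is reduced at the cathode: here that is Cu⁺/Cu (+0.528 V); Sn²⁺/Sn (−0.138 V) is the anode.
E°cell = E°(cathode) − E°(anode) = +0.528 − (−0.138) = +0.666 V.

+0.666 V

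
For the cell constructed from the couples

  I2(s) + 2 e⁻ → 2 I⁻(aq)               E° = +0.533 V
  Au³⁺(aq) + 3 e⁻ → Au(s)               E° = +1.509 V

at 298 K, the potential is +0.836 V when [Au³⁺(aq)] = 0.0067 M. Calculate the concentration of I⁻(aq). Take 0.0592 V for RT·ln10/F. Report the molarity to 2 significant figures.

0.023 M

The Au³⁺/Au couple has the larger reduction potential, so it is the cathode: E°cell = +1.509 − (+0.533) = +0.976 V and n = 6.
Rearranging E = E° − (0.0592/n)·log Q gives log Q = 6(+0.976 − (+0.836))/0.0592 = 14.189.
The balanced reaction is 2 Au³⁺(aq) + 6 I⁻(aq) → 2 Au(s) + 3 I2(s), so Q = 1 / ([Au³⁺(aq)]^2·[I⁻(aq)]^6).
Solving for the unknown gives log [I⁻(aq)] = −1.640, so [I⁻(aq)] ≈ 0.023 M.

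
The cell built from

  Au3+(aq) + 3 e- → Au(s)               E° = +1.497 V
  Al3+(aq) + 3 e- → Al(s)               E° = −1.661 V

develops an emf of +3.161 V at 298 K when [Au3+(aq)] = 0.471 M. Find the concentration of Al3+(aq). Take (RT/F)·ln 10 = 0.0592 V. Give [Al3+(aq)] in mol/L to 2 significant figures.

With Au³⁺/Au at the cathode and Al³⁺/Al at the anode, E°cell = +1.497 − (−1.661) = +3.158 V (n = 3).
Rearranging E = E° − (0.0592/n)·log Q gives log Q = 3(+3.158 − (+3.161))/0.0592 = −0.152.
For Au3+(aq) + Al(s) → Au(s) + Al3+(aq), the reaction quotient is Q = [Al3+(aq)] / [Au3+(aq)].
Substituting the known concentrations and solving, log [Al3+(aq)] = −0.479 and [Al3+(aq)] = 0.33 M.

0.33 M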